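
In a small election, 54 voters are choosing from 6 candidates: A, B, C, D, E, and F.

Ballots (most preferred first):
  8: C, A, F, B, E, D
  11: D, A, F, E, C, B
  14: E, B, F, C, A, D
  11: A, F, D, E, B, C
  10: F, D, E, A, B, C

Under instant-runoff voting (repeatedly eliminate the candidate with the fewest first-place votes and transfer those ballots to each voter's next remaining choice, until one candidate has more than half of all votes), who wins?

A

Round 1: A 11, B 0, C 8, D 11, E 14, F 10. B eliminated.
Round 2: A 11, C 8, D 11, E 14, F 10. C eliminated.
Round 3: A 19, D 11, E 14, F 10. F eliminated.
Round 4: A 19, D 21, E 14. E eliminated.
Round 5: A 33, D 21. A has a majority (≥28).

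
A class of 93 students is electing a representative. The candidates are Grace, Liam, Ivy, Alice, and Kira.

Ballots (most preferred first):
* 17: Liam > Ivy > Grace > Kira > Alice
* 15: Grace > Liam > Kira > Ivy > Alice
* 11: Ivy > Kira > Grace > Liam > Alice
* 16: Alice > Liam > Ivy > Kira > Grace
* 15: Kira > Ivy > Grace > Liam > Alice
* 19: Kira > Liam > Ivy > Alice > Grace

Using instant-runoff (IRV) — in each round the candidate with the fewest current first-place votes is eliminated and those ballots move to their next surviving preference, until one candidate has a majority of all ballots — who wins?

Round 1: Grace 15, Liam 17, Ivy 11, Alice 16, Kira 34. Ivy eliminated.
Round 2: Grace 15, Liam 17, Alice 16, Kira 45. Grace eliminated.
Round 3: Liam 32, Alice 16, Kira 45. Alice eliminated.
Round 4: Liam 48, Kira 45. Liam has a majority (≥47).

Liam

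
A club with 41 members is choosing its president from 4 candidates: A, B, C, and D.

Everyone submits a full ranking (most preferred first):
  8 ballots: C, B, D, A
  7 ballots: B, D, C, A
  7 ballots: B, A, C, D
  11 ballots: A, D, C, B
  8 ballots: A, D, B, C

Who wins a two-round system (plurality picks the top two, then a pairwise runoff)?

B

Round 1 first-place votes: A 19, B 14, C 8, D 0. A and B advance.
Runoff: A is ranked above B on 19 ballots, B above A on 22.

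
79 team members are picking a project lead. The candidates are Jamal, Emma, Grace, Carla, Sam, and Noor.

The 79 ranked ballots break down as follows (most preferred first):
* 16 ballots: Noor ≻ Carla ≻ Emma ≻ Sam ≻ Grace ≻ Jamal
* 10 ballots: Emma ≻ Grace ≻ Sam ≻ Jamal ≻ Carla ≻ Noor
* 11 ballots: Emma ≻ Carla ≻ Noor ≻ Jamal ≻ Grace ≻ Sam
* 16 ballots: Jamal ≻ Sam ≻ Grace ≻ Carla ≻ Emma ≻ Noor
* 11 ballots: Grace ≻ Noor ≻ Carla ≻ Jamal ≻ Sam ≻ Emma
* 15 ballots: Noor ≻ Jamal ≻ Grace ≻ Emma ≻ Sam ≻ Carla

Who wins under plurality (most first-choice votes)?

First-place votes: Jamal 16, Emma 21, Grace 11, Carla 0, Sam 0, Noor 31.

Noor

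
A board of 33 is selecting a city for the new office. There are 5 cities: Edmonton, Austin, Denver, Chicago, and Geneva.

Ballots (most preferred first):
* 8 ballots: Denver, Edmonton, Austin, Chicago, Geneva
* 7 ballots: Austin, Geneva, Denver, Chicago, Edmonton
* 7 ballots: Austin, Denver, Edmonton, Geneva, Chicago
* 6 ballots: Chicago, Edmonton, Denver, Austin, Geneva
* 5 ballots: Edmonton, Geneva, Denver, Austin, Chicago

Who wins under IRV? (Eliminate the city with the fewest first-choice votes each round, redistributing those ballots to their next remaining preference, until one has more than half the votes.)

Denver

Round 1: Edmonton 5, Austin 14, Denver 8, Chicago 6, Geneva 0. Geneva eliminated.
Round 2: Edmonton 5, Austin 14, Denver 8, Chicago 6. Edmonton eliminated.
Round 3: Austin 14, Denver 13, Chicago 6. Chicago eliminated.
Round 4: Austin 14, Denver 19. Denver has a majority (≥17).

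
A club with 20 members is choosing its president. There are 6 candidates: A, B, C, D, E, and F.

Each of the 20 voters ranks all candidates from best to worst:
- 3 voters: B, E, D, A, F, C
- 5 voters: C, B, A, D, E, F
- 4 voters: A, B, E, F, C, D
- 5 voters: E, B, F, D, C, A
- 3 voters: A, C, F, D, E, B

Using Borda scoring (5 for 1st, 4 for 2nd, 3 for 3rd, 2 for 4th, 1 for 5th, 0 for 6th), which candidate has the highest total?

B

A: 3×2 + 5×3 + 4×5 + 5×0 + 3×5 = 56
B: 3×5 + 5×4 + 4×4 + 5×4 + 3×0 = 71
C: 3×0 + 5×5 + 4×1 + 5×1 + 3×4 = 46
D: 3×3 + 5×2 + 4×0 + 5×2 + 3×2 = 35
E: 3×4 + 5×1 + 4×3 + 5×5 + 3×1 = 57
F: 3×1 + 5×0 + 4×2 + 5×3 + 3×3 = 35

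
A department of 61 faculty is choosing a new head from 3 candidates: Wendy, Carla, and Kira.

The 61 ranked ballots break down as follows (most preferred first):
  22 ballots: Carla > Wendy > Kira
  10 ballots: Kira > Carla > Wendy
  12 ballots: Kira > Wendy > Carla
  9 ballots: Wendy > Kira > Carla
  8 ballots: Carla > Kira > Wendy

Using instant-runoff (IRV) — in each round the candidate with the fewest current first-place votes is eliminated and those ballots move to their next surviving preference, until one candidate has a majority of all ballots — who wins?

Kira

Round 1: Wendy 9, Carla 30, Kira 22. Wendy eliminated.
Round 2: Carla 30, Kira 31. Kira has a majority (≥31).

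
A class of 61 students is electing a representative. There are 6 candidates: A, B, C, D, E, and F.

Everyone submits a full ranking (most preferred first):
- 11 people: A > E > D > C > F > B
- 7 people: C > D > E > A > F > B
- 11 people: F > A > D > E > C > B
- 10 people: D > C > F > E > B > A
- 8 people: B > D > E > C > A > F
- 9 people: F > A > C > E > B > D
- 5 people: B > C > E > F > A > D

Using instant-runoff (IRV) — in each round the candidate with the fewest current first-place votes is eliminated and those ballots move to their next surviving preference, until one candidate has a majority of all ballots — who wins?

Round 1: A 11, B 13, C 7, D 10, E 0, F 20. E eliminated.
Round 2: A 11, B 13, C 7, D 10, F 20. C eliminated.
Round 3: A 11, B 13, D 17, F 20. A eliminated.
Round 4: B 13, D 28, F 20. B eliminated.
Round 5: D 36, F 25. D has a majority (≥31).

D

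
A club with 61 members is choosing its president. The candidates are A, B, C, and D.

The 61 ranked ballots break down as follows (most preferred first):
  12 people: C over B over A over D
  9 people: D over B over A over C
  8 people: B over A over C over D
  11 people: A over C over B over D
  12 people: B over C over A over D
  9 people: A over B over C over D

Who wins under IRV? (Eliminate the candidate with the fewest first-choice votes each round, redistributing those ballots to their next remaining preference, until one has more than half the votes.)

Round 1: A 20, B 20, C 12, D 9. D eliminated.
Round 2: A 20, B 29, C 12. C eliminated.
Round 3: A 20, B 41. B has a majority (≥31).

B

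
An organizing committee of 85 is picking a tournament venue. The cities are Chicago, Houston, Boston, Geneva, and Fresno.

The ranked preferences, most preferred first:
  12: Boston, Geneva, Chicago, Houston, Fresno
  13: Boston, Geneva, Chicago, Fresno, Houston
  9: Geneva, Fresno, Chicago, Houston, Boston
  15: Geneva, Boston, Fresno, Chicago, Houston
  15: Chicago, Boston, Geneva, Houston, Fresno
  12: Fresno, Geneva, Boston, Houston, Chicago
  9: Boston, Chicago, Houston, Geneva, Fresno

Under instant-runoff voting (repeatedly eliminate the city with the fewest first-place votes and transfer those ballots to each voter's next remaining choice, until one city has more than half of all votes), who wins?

Boston

Round 1: Chicago 15, Houston 0, Boston 34, Geneva 24, Fresno 12. Houston eliminated.
Round 2: Chicago 15, Boston 34, Geneva 24, Fresno 12. Fresno eliminated.
Round 3: Chicago 15, Boston 34, Geneva 36. Chicago eliminated.
Round 4: Boston 49, Geneva 36. Boston has a majority (≥43).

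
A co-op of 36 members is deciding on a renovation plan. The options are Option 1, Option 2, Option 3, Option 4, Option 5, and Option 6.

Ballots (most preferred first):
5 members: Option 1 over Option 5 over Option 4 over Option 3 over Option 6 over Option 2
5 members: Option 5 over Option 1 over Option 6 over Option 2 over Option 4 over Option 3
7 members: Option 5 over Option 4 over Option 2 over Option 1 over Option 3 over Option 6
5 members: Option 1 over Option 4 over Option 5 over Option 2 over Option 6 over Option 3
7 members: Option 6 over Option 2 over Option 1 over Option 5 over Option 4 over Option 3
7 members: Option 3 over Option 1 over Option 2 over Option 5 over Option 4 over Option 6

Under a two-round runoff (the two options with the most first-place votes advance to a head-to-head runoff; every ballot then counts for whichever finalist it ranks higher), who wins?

Option 1

Round 1 first-place votes: Option 1 10, Option 2 0, Option 3 7, Option 4 0, Option 5 12, Option 6 7. Option 5 and Option 1 advance.
Runoff: Option 5 is ranked above Option 1 on 12 ballots, Option 1 above Option 5 on 24.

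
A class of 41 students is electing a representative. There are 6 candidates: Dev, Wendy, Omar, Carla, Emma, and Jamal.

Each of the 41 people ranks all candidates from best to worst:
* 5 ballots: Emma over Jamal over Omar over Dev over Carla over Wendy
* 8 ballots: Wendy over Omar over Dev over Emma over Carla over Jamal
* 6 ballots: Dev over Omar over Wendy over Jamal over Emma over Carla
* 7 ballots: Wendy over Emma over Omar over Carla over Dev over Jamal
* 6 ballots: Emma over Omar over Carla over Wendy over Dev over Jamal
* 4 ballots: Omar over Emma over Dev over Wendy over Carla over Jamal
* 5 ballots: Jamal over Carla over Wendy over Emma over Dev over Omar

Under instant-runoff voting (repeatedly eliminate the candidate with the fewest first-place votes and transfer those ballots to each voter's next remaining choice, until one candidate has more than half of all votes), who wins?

Round 1: Dev 6, Wendy 15, Omar 4, Carla 0, Emma 11, Jamal 5. Carla eliminated.
Round 2: Dev 6, Wendy 15, Omar 4, Emma 11, Jamal 5. Omar eliminated.
Round 3: Dev 6, Wendy 15, Emma 15, Jamal 5. Jamal eliminated.
Round 4: Dev 6, Wendy 20, Emma 15. Dev eliminated.
Round 5: Wendy 26, Emma 15. Wendy has a majority (≥21).

Wendy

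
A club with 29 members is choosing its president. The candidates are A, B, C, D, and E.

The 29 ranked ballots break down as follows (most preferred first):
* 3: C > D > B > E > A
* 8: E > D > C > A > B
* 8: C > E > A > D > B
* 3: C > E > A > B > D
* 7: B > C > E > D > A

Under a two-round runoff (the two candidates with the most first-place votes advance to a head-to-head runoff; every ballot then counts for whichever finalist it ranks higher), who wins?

Round 1 first-place votes: A 0, B 7, C 14, D 0, E 8. C and E advance.
Runoff: C is ranked above E on 21 ballots, E above C on 8.

C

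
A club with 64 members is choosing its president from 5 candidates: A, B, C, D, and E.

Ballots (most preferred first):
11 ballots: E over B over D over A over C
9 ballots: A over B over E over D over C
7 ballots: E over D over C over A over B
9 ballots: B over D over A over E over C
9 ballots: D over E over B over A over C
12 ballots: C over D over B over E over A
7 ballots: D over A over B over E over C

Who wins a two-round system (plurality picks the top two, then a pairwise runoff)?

D

Round 1 first-place votes: A 9, B 9, C 12, D 16, E 18. E and D advance.
Runoff: E is ranked above D on 27 ballots, D above E on 37.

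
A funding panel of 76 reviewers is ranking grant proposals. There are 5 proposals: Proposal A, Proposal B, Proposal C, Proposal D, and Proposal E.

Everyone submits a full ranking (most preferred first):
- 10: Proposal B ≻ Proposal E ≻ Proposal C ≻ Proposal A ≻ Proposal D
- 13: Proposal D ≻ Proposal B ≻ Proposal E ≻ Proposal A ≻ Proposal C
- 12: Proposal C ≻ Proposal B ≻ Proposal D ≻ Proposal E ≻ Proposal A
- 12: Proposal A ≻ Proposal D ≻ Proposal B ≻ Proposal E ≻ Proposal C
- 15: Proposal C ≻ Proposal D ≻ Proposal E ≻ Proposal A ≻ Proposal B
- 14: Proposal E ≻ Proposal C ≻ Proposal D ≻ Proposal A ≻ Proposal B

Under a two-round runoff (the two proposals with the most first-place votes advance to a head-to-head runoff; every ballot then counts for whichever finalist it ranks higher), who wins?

Round 1 first-place votes: Proposal A 12, Proposal B 10, Proposal C 27, Proposal D 13, Proposal E 14. Proposal C and Proposal E advance.
Runoff: Proposal C is ranked above Proposal E on 27 ballots, Proposal E above Proposal C on 49.

Proposal E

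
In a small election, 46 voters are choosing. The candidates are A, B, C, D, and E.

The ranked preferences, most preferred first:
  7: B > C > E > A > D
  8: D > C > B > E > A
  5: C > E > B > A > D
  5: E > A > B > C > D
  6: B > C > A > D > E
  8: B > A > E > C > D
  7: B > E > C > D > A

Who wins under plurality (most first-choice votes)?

B

First-place votes: A 0, B 28, C 5, D 8, E 5.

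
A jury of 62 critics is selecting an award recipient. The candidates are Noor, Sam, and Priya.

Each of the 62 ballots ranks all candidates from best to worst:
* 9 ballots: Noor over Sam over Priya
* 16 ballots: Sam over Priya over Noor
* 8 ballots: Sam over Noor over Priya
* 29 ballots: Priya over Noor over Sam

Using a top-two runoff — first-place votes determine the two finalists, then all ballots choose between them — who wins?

Sam

Round 1 first-place votes: Noor 9, Sam 24, Priya 29. Priya and Sam advance.
Runoff: Priya is ranked above Sam on 29 ballots, Sam above Priya on 33.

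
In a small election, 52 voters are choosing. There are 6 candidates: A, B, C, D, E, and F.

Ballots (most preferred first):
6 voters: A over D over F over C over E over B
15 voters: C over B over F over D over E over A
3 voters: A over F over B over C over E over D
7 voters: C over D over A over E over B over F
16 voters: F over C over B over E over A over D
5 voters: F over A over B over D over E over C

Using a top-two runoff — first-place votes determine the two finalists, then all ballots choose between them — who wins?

Round 1 first-place votes: A 9, B 0, C 22, D 0, E 0, F 21. C and F advance.
Runoff: C is ranked above F on 22 ballots, F above C on 30.

F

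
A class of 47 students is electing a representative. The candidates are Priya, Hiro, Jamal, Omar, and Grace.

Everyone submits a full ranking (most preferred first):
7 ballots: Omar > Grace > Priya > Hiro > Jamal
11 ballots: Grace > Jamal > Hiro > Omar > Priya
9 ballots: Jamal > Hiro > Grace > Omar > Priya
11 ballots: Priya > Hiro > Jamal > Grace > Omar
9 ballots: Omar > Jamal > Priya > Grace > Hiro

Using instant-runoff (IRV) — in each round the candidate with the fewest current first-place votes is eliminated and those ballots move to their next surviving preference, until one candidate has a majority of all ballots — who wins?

Round 1: Priya 11, Hiro 0, Jamal 9, Omar 16, Grace 11. Hiro eliminated.
Round 2: Priya 11, Jamal 9, Omar 16, Grace 11. Jamal eliminated.
Round 3: Priya 11, Omar 16, Grace 20. Priya eliminated.
Round 4: Omar 16, Grace 31. Grace has a majority (≥24).

Grace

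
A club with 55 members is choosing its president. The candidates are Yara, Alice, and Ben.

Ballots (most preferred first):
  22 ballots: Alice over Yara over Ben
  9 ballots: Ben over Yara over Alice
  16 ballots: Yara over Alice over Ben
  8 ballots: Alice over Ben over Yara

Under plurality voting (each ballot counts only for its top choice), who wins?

First-place votes: Yara 16, Alice 30, Ben 9.

Alice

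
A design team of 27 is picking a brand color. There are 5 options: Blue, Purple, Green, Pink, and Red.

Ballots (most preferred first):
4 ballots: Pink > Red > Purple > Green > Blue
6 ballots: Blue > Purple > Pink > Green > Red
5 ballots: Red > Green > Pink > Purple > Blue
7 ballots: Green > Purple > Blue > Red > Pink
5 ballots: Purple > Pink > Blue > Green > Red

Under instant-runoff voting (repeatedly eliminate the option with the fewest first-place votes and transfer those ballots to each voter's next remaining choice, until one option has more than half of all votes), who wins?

Round 1: Blue 6, Purple 5, Green 7, Pink 4, Red 5. Pink eliminated.
Round 2: Blue 6, Purple 5, Green 7, Red 9. Purple eliminated.
Round 3: Blue 11, Green 7, Red 9. Green eliminated.
Round 4: Blue 18, Red 9. Blue has a majority (≥14).

Blue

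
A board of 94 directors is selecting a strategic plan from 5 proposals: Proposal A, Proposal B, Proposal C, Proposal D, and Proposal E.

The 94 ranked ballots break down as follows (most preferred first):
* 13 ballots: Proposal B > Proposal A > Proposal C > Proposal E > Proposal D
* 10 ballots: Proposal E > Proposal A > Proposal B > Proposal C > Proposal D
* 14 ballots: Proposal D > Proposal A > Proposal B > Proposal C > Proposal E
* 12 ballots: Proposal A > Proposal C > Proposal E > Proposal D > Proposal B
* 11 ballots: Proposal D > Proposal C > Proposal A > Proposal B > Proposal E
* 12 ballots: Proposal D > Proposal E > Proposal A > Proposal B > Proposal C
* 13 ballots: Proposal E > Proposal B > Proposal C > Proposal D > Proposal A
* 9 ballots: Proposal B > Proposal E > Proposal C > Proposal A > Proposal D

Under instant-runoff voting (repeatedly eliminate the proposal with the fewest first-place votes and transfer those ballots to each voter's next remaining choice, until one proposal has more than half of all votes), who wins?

Round 1: Proposal A 12, Proposal B 22, Proposal C 0, Proposal D 37, Proposal E 23. Proposal C eliminated.
Round 2: Proposal A 12, Proposal B 22, Proposal D 37, Proposal E 23. Proposal A eliminated.
Round 3: Proposal B 22, Proposal D 37, Proposal E 35. Proposal B eliminated.
Round 4: Proposal D 37, Proposal E 57. Proposal E has a majority (≥48).

Proposal E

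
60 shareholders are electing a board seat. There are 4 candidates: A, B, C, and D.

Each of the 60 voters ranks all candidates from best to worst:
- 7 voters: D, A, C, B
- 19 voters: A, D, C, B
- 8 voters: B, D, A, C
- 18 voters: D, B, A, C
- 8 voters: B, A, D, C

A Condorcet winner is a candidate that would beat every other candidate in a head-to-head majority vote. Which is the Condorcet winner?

D vs A: 33–27
D vs B: 44–16
D vs C: 60–0
D beats every other candidate.

D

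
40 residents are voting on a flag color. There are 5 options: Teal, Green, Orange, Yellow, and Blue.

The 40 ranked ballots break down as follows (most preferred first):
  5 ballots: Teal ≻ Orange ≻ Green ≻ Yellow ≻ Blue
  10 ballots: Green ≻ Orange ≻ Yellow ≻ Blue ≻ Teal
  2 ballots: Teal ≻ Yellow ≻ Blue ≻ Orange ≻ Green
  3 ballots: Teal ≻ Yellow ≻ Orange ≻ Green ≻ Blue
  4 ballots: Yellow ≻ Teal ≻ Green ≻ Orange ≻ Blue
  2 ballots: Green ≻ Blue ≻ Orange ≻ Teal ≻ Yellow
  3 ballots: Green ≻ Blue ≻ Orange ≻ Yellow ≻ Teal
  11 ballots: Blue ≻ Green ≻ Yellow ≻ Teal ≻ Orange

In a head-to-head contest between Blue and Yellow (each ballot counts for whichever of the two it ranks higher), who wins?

Blue is ranked above Yellow on 16 ballots; Yellow above Blue on 24.

Yellow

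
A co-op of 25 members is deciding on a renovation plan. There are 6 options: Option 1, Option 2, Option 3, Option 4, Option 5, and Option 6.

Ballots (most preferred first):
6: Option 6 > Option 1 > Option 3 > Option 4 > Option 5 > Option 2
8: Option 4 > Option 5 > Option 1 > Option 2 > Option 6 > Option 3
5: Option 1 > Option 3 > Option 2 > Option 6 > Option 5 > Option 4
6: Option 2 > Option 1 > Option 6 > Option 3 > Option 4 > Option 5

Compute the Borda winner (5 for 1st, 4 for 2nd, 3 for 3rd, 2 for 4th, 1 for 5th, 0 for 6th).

Option 1: 6×4 + 8×3 + 5×5 + 6×4 = 97
Option 2: 6×0 + 8×2 + 5×3 + 6×5 = 61
Option 3: 6×3 + 8×0 + 5×4 + 6×2 = 50
Option 4: 6×2 + 8×5 + 5×0 + 6×1 = 58
Option 5: 6×1 + 8×4 + 5×1 + 6×0 = 43
Option 6: 6×5 + 8×1 + 5×2 + 6×3 = 66

Option 1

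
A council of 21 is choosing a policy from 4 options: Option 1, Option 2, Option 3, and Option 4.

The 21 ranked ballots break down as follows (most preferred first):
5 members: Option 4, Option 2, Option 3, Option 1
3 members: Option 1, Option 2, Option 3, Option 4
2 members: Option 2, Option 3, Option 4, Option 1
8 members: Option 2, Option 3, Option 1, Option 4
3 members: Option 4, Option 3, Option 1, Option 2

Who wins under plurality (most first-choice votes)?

First-place votes: Option 1 3, Option 2 10, Option 3 0, Option 4 8.

Option 2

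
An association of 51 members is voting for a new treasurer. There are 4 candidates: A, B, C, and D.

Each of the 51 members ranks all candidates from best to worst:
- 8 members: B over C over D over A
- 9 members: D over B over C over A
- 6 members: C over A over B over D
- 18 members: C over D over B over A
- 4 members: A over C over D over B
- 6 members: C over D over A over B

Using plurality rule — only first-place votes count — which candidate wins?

C

First-place votes: A 4, B 8, C 30, D 9.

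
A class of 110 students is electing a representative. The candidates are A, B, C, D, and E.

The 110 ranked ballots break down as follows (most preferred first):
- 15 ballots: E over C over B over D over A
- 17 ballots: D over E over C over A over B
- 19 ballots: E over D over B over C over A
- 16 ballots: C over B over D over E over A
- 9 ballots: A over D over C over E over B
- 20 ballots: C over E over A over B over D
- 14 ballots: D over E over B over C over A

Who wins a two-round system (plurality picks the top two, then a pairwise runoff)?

Round 1 first-place votes: A 9, B 0, C 36, D 31, E 34. C and E advance.
Runoff: C is ranked above E on 45 ballots, E above C on 65.

E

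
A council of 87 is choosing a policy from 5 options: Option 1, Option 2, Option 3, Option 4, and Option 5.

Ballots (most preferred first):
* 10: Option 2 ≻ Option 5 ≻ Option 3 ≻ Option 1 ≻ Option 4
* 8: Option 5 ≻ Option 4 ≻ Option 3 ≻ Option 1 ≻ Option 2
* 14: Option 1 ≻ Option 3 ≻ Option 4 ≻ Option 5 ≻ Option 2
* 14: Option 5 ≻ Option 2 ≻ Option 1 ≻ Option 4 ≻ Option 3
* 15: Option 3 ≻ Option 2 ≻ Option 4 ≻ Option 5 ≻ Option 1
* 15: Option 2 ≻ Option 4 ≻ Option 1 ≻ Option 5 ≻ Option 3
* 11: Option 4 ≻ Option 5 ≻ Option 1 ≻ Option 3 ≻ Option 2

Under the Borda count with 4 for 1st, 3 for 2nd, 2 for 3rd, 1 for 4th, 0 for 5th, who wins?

Option 1: 10×1 + 8×1 + 14×4 + 14×2 + 15×0 + 15×2 + 11×2 = 154
Option 2: 10×4 + 8×0 + 14×0 + 14×3 + 15×3 + 15×4 + 11×0 = 187
Option 3: 10×2 + 8×2 + 14×3 + 14×0 + 15×4 + 15×0 + 11×1 = 149
Option 4: 10×0 + 8×3 + 14×2 + 14×1 + 15×2 + 15×3 + 11×4 = 185
Option 5: 10×3 + 8×4 + 14×1 + 14×4 + 15×1 + 15×1 + 11×3 = 195

Option 5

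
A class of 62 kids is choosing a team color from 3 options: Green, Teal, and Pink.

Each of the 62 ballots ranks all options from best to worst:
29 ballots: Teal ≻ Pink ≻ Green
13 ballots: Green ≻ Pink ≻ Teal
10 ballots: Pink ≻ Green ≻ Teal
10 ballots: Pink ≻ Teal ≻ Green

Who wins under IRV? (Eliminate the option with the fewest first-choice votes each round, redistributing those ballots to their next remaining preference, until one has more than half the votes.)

Pink

Round 1: Green 13, Teal 29, Pink 20. Green eliminated.
Round 2: Teal 29, Pink 33. Pink has a majority (≥32).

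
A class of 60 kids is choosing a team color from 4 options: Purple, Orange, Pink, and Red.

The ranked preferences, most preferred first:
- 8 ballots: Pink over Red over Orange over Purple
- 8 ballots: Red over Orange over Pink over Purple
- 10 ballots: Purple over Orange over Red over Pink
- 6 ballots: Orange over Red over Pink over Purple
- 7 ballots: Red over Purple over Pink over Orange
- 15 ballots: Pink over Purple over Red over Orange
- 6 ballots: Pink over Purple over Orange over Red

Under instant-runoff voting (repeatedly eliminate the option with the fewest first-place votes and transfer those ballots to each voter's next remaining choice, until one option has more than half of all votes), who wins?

Red

Round 1: Purple 10, Orange 6, Pink 29, Red 15. Orange eliminated.
Round 2: Purple 10, Pink 29, Red 21. Purple eliminated.
Round 3: Pink 29, Red 31. Red has a majority (≥31).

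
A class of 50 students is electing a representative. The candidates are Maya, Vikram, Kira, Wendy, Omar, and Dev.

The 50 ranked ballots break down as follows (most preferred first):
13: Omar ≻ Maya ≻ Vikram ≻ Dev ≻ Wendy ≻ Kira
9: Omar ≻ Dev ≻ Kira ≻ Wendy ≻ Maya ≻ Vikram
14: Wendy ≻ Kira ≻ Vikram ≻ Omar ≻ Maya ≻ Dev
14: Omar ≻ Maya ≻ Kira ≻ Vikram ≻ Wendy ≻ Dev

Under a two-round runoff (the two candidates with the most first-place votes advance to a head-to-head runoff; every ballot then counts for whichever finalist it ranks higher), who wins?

Omar

Round 1 first-place votes: Maya 0, Vikram 0, Kira 0, Wendy 14, Omar 36, Dev 0. Omar and Wendy advance.
Runoff: Omar is ranked above Wendy on 36 ballots, Wendy above Omar on 14.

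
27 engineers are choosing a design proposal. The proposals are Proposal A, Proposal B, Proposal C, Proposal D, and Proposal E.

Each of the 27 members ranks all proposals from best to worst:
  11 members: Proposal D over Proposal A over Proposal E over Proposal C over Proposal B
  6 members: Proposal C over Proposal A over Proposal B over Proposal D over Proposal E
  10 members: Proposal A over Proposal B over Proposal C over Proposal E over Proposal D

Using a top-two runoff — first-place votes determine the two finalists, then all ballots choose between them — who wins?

Round 1 first-place votes: Proposal A 10, Proposal B 0, Proposal C 6, Proposal D 11, Proposal E 0. Proposal D and Proposal A advance.
Runoff: Proposal D is ranked above Proposal A on 11 ballots, Proposal A above Proposal D on 16.

Proposal A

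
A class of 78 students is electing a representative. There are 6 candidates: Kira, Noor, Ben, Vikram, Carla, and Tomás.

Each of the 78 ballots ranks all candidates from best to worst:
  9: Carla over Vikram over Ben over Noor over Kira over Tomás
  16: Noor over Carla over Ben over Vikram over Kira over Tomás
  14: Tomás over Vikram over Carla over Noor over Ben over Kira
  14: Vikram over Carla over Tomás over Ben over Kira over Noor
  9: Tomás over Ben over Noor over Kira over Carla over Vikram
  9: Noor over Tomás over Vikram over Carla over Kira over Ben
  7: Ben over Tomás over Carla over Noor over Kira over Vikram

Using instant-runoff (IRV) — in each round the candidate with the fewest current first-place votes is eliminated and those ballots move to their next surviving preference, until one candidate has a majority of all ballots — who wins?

Tomás

Round 1: Kira 0, Noor 25, Ben 7, Vikram 14, Carla 9, Tomás 23. Kira eliminated.
Round 2: Noor 25, Ben 7, Vikram 14, Carla 9, Tomás 23. Ben eliminated.
Round 3: Noor 25, Vikram 14, Carla 9, Tomás 30. Carla eliminated.
Round 4: Noor 25, Vikram 23, Tomás 30. Vikram eliminated.
Round 5: Noor 34, Tomás 44. Tomás has a majority (≥40).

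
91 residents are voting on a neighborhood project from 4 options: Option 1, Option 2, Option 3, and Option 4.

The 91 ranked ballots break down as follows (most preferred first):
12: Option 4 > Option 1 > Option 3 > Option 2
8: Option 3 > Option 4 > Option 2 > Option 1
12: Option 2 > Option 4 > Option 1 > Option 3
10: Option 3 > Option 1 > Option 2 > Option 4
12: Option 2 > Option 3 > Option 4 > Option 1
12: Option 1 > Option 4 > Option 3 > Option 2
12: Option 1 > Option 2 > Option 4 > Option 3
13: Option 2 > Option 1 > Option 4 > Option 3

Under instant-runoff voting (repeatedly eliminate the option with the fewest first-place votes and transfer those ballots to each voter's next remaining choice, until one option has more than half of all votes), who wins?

Round 1: Option 1 24, Option 2 37, Option 3 18, Option 4 12. Option 4 eliminated.
Round 2: Option 1 36, Option 2 37, Option 3 18. Option 3 eliminated.
Round 3: Option 1 46, Option 2 45. Option 1 has a majority (≥46).

Option 1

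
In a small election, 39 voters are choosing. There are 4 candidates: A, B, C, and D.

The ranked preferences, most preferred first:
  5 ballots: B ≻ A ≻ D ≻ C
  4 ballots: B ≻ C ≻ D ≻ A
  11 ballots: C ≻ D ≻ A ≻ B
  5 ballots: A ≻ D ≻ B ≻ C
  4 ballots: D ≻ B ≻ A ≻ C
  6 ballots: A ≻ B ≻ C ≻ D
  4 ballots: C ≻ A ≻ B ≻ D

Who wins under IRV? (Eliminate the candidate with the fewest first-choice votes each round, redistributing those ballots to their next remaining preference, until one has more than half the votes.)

Round 1: A 11, B 9, C 15, D 4. D eliminated.
Round 2: A 11, B 13, C 15. A eliminated.
Round 3: B 24, C 15. B has a majority (≥20).

B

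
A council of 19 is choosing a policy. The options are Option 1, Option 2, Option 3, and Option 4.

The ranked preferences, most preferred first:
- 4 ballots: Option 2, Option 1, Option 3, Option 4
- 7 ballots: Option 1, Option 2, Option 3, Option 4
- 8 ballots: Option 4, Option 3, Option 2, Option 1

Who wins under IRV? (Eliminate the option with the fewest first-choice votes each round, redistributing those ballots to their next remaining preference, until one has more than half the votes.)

Round 1: Option 1 7, Option 2 4, Option 3 0, Option 4 8. Option 3 eliminated.
Round 2: Option 1 7, Option 2 4, Option 4 8. Option 2 eliminated.
Round 3: Option 1 11, Option 4 8. Option 1 has a majority (≥10).

Option 1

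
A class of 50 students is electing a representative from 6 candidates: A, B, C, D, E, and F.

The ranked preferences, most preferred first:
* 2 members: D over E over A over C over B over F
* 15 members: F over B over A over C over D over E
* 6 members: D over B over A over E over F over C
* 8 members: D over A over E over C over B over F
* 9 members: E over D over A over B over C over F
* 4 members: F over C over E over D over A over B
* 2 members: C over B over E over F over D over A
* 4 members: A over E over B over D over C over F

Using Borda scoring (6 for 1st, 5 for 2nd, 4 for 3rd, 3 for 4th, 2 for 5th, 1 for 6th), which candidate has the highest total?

A

A: 2×4 + 15×4 + 6×4 + 8×5 + 9×4 + 4×2 + 2×1 + 4×6 = 202
B: 2×2 + 15×5 + 6×5 + 8×2 + 9×3 + 4×1 + 2×5 + 4×4 = 182
C: 2×3 + 15×3 + 6×1 + 8×3 + 9×2 + 4×5 + 2×6 + 4×2 = 139
D: 2×6 + 15×2 + 6×6 + 8×6 + 9×5 + 4×3 + 2×2 + 4×3 = 199
E: 2×5 + 15×1 + 6×3 + 8×4 + 9×6 + 4×4 + 2×4 + 4×5 = 173
F: 2×1 + 15×6 + 6×2 + 8×1 + 9×1 + 4×6 + 2×3 + 4×1 = 155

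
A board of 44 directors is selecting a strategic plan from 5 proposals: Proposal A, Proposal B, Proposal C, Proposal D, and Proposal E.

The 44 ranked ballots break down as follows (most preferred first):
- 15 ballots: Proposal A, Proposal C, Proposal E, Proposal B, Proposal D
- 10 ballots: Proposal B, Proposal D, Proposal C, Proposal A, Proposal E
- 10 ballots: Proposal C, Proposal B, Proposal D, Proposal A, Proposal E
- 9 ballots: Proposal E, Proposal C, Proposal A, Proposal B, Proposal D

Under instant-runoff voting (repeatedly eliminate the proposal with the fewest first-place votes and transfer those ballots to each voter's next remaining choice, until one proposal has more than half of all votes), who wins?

Proposal C

Round 1: Proposal A 15, Proposal B 10, Proposal C 10, Proposal D 0, Proposal E 9. Proposal D eliminated.
Round 2: Proposal A 15, Proposal B 10, Proposal C 10, Proposal E 9. Proposal E eliminated.
Round 3: Proposal A 15, Proposal B 10, Proposal C 19. Proposal B eliminated.
Round 4: Proposal A 15, Proposal C 29. Proposal C has a majority (≥23).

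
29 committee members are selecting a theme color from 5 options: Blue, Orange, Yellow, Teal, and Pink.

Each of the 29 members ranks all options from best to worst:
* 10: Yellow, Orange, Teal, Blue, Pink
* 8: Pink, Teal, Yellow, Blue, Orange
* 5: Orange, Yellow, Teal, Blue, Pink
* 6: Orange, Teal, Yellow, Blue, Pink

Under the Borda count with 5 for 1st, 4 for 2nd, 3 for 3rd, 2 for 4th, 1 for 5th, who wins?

Blue: 10×2 + 8×2 + 5×2 + 6×2 = 58
Orange: 10×4 + 8×1 + 5×5 + 6×5 = 103
Yellow: 10×5 + 8×3 + 5×4 + 6×3 = 112
Teal: 10×3 + 8×4 + 5×3 + 6×4 = 101
Pink: 10×1 + 8×5 + 5×1 + 6×1 = 61

Yellow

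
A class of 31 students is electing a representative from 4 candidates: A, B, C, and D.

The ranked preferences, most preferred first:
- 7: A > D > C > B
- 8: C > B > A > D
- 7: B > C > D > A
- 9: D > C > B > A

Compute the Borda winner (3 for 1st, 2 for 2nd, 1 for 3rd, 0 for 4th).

C

A: 7×3 + 8×1 + 7×0 + 9×0 = 29
B: 7×0 + 8×2 + 7×3 + 9×1 = 46
C: 7×1 + 8×3 + 7×2 + 9×2 = 63
D: 7×2 + 8×0 + 7×1 + 9×3 = 48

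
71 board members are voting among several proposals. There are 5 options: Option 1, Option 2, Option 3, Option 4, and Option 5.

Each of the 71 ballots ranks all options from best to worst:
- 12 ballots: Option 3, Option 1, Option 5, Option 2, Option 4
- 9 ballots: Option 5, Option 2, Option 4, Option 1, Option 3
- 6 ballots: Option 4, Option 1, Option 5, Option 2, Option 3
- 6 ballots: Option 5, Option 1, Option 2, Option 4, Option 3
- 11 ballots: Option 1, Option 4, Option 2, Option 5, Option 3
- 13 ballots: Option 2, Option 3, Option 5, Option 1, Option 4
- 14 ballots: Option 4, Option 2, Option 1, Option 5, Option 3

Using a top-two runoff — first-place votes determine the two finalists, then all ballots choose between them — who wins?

Option 5

Round 1 first-place votes: Option 1 11, Option 2 13, Option 3 12, Option 4 20, Option 5 15. Option 4 and Option 5 advance.
Runoff: Option 4 is ranked above Option 5 on 31 ballots, Option 5 above Option 4 on 40.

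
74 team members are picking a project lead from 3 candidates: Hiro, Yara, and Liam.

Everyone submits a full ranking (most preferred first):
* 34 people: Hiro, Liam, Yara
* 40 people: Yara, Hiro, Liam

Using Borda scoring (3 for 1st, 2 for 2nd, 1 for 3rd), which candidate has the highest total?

Hiro

Hiro: 34×3 + 40×2 = 182
Yara: 34×1 + 40×3 = 154
Liam: 34×2 + 40×1 = 108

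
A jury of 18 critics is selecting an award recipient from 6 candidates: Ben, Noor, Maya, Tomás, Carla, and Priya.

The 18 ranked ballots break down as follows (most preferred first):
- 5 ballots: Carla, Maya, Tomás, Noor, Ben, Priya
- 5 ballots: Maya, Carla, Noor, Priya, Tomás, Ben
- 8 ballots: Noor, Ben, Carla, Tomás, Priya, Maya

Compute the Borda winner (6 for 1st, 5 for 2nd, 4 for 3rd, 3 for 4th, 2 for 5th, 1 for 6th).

Ben: 5×2 + 5×1 + 8×5 = 55
Noor: 5×3 + 5×4 + 8×6 = 83
Maya: 5×5 + 5×6 + 8×1 = 63
Tomás: 5×4 + 5×2 + 8×3 = 54
Carla: 5×6 + 5×5 + 8×4 = 87
Priya: 5×1 + 5×3 + 8×2 = 36

Carla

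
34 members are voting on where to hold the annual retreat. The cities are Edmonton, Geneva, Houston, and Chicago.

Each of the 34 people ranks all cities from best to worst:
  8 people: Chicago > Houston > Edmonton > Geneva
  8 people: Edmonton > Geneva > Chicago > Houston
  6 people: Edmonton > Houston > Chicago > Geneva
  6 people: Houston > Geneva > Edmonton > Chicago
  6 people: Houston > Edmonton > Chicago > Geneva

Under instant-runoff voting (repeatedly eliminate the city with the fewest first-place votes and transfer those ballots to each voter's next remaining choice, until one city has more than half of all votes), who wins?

Houston

Round 1: Edmonton 14, Geneva 0, Houston 12, Chicago 8. Geneva eliminated.
Round 2: Edmonton 14, Houston 12, Chicago 8. Chicago eliminated.
Round 3: Edmonton 14, Houston 20. Houston has a majority (≥18).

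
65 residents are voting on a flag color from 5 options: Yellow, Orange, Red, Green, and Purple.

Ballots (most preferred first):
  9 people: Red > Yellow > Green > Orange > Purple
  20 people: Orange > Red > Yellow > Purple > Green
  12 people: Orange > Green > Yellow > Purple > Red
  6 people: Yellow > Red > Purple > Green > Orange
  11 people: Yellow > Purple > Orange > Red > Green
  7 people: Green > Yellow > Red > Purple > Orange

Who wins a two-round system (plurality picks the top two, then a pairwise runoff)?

Yellow

Round 1 first-place votes: Yellow 17, Orange 32, Red 9, Green 7, Purple 0. Orange and Yellow advance.
Runoff: Orange is ranked above Yellow on 32 ballots, Yellow above Orange on 33.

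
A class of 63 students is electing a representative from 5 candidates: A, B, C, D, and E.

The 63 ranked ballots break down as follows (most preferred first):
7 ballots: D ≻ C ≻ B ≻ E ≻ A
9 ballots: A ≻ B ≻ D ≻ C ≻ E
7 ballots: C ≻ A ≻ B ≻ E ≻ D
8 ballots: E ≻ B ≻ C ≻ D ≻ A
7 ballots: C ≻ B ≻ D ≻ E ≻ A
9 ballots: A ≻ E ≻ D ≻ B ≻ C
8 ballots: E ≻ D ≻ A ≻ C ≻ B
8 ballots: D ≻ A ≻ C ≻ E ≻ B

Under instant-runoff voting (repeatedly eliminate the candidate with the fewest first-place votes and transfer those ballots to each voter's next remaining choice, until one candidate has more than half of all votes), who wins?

D

Round 1: A 18, B 0, C 14, D 15, E 16. B eliminated.
Round 2: A 18, C 14, D 15, E 16. C eliminated.
Round 3: A 25, D 22, E 16. E eliminated.
Round 4: A 25, D 38. D has a majority (≥32).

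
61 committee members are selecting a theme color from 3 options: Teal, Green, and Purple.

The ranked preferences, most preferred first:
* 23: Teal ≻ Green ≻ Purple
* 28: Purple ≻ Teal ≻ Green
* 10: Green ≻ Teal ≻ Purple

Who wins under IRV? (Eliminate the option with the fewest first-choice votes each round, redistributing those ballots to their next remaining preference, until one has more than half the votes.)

Teal

Round 1: Teal 23, Green 10, Purple 28. Green eliminated.
Round 2: Teal 33, Purple 28. Teal has a majority (≥31).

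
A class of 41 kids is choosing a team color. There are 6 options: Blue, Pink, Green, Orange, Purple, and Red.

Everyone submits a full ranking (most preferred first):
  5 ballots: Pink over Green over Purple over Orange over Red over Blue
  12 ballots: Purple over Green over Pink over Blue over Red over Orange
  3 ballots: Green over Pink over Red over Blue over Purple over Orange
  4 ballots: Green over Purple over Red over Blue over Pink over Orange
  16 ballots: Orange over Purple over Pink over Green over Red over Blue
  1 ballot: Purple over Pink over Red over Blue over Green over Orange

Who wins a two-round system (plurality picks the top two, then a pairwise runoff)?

Round 1 first-place votes: Blue 0, Pink 5, Green 7, Orange 16, Purple 13, Red 0. Orange and Purple advance.
Runoff: Orange is ranked above Purple on 16 ballots, Purple above Orange on 25.

Purple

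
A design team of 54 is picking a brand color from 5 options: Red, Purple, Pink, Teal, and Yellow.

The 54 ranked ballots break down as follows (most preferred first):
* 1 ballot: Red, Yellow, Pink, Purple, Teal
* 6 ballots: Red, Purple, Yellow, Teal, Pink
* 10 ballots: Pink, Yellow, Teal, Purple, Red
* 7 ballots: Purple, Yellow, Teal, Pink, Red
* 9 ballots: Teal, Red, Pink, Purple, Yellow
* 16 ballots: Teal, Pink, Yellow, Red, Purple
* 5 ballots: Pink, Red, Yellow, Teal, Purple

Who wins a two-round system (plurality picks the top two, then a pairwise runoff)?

Teal

Round 1 first-place votes: Red 7, Purple 7, Pink 15, Teal 25, Yellow 0. Teal and Pink advance.
Runoff: Teal is ranked above Pink on 38 ballots, Pink above Teal on 16.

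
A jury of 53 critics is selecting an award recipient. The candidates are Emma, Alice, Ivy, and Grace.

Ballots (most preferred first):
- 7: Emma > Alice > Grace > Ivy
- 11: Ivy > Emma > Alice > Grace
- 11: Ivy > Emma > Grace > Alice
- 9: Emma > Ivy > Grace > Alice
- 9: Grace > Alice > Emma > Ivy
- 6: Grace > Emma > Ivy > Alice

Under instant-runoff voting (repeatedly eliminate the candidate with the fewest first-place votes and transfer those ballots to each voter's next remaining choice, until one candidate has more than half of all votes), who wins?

Emma

Round 1: Emma 16, Alice 0, Ivy 22, Grace 15. Alice eliminated.
Round 2: Emma 16, Ivy 22, Grace 15. Grace eliminated.
Round 3: Emma 31, Ivy 22. Emma has a majority (≥27).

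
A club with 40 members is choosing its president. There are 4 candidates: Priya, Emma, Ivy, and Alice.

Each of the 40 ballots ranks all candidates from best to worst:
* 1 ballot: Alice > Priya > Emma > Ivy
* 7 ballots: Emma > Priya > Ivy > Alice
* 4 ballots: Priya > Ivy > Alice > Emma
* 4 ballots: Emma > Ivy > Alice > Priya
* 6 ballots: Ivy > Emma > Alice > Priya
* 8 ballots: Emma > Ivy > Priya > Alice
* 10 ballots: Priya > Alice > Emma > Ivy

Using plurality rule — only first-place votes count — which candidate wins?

Emma

First-place votes: Priya 14, Emma 19, Ivy 6, Alice 1.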